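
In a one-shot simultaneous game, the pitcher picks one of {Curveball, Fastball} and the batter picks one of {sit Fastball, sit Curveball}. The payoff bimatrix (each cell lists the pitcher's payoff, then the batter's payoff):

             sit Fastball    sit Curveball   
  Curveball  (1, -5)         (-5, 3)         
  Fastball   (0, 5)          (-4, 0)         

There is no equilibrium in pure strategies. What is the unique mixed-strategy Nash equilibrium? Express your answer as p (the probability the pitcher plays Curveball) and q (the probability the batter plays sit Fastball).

For the batter to be willing to mix, the batter must be indifferent between sit Fastball and sit Curveball, which pins down the pitcher's mix.
  the batter's payoff to sit Fastball: p·(-5) + (1−p)·5 = -10p + 5
  the batter's payoff to sit Curveball: p·3 + (1−p)·0 = 3p
  -10p + 5 = 3p  ⇒  -13p = -5  ⇒  p = 5/13.
Set the pitcher's expected payoff from Curveball equal to that from Fastball:
  the pitcher's expected payoff from Curveball: q·1 + (1−q)·(-5) = 6q - 5
  the pitcher's expected payoff from Fastball: q·0 + (1−q)·(-4) = 4q - 4
  6q - 5 = 4q - 4  ⇒  2q = 1  ⇒  q = 1/2.

p = 5/13, q = 1/2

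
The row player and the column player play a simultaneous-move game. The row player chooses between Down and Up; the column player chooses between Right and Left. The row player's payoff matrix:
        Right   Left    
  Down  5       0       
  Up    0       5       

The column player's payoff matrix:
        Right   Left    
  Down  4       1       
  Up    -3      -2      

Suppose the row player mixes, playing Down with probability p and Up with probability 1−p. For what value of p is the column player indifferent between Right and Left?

In a mixed equilibrium the column player is indifferent between Right and Left; this condition fixes p.
  the column player's payoff from Right: p·4 + (1−p)·(-3) = 7p - 3
  the column player's payoff from Left: p·1 + (1−p)·(-2) = 3p - 2
  7p - 3 = 3p - 2  ⇒  4p = 1  ⇒  p = 1/4.

p = 1/4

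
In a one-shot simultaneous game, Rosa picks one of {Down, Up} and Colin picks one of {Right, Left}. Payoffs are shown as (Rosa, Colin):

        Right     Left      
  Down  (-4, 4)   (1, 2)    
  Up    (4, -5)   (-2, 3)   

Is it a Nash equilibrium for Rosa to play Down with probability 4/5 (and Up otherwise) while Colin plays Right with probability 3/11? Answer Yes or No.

Yes

Check Colin's indifference given Rosa's mix p = 4/5:
  payoff from Right = 11/5; payoff from Left = 11/5 — equal.
Check Rosa's indifference given Colin's mix q = 3/11:
  payoff from Down = -4/11; payoff from Up = -4/11 — equal.
Both players are indifferent, so neither can profitably deviate.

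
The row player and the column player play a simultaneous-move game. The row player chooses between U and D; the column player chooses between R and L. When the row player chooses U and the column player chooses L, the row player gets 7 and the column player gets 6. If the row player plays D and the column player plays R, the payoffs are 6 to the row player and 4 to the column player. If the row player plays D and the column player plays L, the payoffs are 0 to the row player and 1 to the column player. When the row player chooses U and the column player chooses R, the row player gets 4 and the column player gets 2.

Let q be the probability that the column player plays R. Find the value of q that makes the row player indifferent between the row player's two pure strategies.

q = 7/9

The column player's mix must leave the row player indifferent between U and D.
  the row player's payoff to U: q·4 + (1−q)·7 = -3q + 7
  the row player's payoff to D: q·6 + (1−q)·0 = 6q
  -3q + 7 = 6q  ⇒  -9q = -7  ⇒  q = 7/9.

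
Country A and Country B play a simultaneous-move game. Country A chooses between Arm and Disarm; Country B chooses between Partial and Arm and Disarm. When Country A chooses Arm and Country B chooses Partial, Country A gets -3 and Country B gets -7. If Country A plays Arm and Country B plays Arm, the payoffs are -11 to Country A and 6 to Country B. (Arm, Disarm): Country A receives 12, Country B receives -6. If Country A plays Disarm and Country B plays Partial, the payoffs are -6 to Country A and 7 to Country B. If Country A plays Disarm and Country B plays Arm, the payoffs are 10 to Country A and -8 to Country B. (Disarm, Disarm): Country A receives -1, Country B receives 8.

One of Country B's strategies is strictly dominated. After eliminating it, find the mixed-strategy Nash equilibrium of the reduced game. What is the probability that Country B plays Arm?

q = 13/34

Country B's strategy Partial is strictly dominated by Disarm: -6 > -7 and 8 > 7. Eliminate Partial.
Set Country A's expected payoff from Arm equal to that from Disarm:
  Country A's payoff to Arm: q·(-11) + (1−q)·12 = -23q + 12
  Country A's payoff to Disarm: q·10 + (1−q)·(-1) = 11q - 1
  -23q + 12 = 11q - 1  ⇒  -34q = -13  ⇒  q = 13/34.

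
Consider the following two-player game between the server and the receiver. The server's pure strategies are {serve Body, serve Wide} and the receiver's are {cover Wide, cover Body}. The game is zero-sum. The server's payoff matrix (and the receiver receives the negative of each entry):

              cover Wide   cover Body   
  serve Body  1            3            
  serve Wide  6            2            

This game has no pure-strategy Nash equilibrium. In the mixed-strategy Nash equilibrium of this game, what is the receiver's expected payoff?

Set the receiver's expected payoff from cover Wide equal to that from cover Body:
  the receiver's payoff to cover Wide: p·(-1) + (1−p)·(-6) = 5p - 6
  the receiver's payoff to cover Body: p·(-3) + (1−p)·(-2) = -p - 2
  5p - 6 = -p - 2  ⇒  6p = 4  ⇒  p = 2/3.
At equilibrium the receiver is indifferent across columns, so the receiver's payoff equals the payoff from cover Wide: (2/3)·(-1) + (1/3)·(-6) = -8/3.

-8/3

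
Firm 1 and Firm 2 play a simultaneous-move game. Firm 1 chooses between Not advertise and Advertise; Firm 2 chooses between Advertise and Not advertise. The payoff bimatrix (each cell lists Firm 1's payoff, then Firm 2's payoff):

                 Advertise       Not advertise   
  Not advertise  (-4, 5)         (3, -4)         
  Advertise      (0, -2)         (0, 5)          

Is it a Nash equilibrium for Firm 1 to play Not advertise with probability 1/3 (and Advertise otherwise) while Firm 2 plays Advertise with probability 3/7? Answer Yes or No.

No

Given Firm 1's mix p = 1/3, Firm 2's payoff from Advertise is 1/3 but from Not advertise is 2. Firm 2 strictly prefers Not advertise, so Firm 2 would not mix.
So the proposed profile is not a Nash equilibrium.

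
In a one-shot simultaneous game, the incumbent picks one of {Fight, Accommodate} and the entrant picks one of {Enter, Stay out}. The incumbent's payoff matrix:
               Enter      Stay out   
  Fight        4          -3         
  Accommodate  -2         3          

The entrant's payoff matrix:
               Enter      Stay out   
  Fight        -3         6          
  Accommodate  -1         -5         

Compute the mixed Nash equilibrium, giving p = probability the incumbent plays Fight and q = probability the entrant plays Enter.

For the entrant to be willing to mix, the entrant must be indifferent between Enter and Stay out, which pins down the incumbent's mix.
  the entrant's expected payoff from Enter: p·(-3) + (1−p)·(-1) = -2p - 1
  the entrant's expected payoff from Stay out: p·6 + (1−p)·(-5) = 11p - 5
  -2p - 1 = 11p - 5  ⇒  -13p = -4  ⇒  p = 4/13.
For the incumbent to be willing to mix, the incumbent must be indifferent between Fight and Accommodate, which pins down the entrant's mix.
  the incumbent's payoff from Fight: q·4 + (1−q)·(-3) = 7q - 3
  the incumbent's payoff from Accommodate: q·(-2) + (1−q)·3 = -5q + 3
  7q - 3 = -5q + 3  ⇒  12q = 6  ⇒  q = 1/2.

p = 4/13, q = 1/2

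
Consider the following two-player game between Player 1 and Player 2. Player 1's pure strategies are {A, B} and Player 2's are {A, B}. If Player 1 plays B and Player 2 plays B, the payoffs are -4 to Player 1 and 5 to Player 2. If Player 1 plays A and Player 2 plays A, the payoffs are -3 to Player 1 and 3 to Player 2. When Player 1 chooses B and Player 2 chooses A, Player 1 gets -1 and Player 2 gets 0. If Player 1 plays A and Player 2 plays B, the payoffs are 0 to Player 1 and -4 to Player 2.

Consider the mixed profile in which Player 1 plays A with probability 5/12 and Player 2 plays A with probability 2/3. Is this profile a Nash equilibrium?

Check Player 2's indifference given Player 1's mix p = 5/12:
  payoff from A = 5/4; payoff from B = 5/4 — equal.
Check Player 1's indifference given Player 2's mix q = 2/3:
  payoff from A = -2; payoff from B = -2 — equal.
Both players are indifferent, so neither can profitably deviate.

Yes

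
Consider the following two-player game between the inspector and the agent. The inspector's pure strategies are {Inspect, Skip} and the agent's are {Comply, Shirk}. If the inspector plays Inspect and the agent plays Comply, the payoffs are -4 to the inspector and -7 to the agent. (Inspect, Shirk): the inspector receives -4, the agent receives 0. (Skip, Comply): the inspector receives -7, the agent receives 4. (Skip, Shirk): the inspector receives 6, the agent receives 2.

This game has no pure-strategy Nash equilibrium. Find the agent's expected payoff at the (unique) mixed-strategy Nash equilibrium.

14/9

In a mixed equilibrium the agent is indifferent between Comply and Shirk; this condition fixes p.
  the agent's payoff from Comply: p·(-7) + (1−p)·4 = -11p + 4
  the agent's payoff from Shirk: p·0 + (1−p)·2 = -2p + 2
  -11p + 4 = -2p + 2  ⇒  -9p = -2  ⇒  p = 2/9.
At equilibrium the agent is indifferent across columns, so the agent's payoff equals the payoff from Comply: (2/9)·(-7) + (7/9)·4 = 14/9.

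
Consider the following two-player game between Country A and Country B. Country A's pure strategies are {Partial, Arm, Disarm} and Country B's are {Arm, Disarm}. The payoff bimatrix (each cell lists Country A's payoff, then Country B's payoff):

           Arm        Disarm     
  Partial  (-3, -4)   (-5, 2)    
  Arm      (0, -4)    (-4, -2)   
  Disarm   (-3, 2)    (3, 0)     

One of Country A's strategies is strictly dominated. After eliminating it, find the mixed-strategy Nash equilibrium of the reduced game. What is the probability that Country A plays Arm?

p = 1/2

Country A's strategy Partial is strictly dominated by Arm: 0 > -3 and -4 > -5. Eliminate Partial.
For Country B to be willing to mix, Country B must be indifferent between Arm and Disarm, which pins down Country A's mix.
  Country B's expected payoff from Arm: p·(-4) + (1−p)·2 = -6p + 2
  Country B's expected payoff from Disarm: p·(-2) + (1−p)·0 = -2p
  -6p + 2 = -2p  ⇒  -4p = -2  ⇒  p = 1/2.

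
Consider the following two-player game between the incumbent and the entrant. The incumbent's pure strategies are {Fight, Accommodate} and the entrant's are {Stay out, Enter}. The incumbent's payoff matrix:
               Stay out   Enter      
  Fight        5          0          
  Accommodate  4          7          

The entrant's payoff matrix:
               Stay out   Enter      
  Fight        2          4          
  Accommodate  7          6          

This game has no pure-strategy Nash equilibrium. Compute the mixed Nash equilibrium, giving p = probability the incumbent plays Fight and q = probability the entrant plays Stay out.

In a mixed equilibrium the entrant is indifferent between Stay out and Enter; this condition fixes p.
  the entrant's payoff to Stay out: p·2 + (1−p)·7 = -5p + 7
  the entrant's payoff to Enter: p·4 + (1−p)·6 = -2p + 6
  -5p + 7 = -2p + 6  ⇒  -3p = -1  ⇒  p = 1/3.
For the incumbent to be willing to mix, the incumbent must be indifferent between Fight and Accommodate, which pins down the entrant's mix.
  the incumbent's expected payoff from Fight: q·5 + (1−q)·0 = 5q
  the incumbent's expected payoff from Accommodate: q·4 + (1−q)·7 = -3q + 7
  5q = -3q + 7  ⇒  8q = 7  ⇒  q = 7/8.

p = 1/3, q = 7/8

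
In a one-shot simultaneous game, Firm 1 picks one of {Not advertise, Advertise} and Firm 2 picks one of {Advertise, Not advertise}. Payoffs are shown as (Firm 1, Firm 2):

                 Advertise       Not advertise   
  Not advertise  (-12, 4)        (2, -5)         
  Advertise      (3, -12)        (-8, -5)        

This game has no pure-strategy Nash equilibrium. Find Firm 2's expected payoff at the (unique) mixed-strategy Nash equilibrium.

-5

Firm 2's indifference between Advertise and Not advertise determines Firm 1's mixing probability p:
  Firm 2's payoff from Advertise: p·4 + (1−p)·(-12) = 16p - 12
  Firm 2's payoff from Not advertise: p·(-5) + (1−p)·(-5) = -5
  16p - 12 = -5  ⇒  16p = 7  ⇒  p = 7/16.
At equilibrium Firm 2 is indifferent across columns, so Firm 2's payoff equals the payoff from Advertise: (7/16)·4 + (9/16)·(-12) = -5.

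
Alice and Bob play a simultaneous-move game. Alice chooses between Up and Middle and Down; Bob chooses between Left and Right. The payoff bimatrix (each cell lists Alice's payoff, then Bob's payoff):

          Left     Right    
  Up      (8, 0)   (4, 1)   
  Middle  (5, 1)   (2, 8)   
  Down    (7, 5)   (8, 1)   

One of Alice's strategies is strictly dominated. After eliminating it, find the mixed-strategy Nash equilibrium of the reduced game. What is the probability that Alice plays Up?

p = 4/5

Alice's strategy Middle is strictly dominated by Up: 8 > 5 and 4 > 2. Eliminate Middle.
Set Bob's expected payoff from Left equal to that from Right:
  Bob's expected payoff from Left: p·0 + (1−p)·5 = -5p + 5
  Bob's expected payoff from Right: p·1 + (1−p)·1 = 1
  -5p + 5 = 1  ⇒  -5p = -4  ⇒  p = 4/5.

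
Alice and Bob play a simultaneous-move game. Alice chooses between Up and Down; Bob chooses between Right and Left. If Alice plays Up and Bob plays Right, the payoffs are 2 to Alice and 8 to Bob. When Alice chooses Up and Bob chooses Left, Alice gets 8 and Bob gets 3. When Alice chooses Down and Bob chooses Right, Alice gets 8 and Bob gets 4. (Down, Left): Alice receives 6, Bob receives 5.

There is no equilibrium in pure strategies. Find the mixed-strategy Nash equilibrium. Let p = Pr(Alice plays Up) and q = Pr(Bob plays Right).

Bob's indifference between Right and Left determines Alice's mixing probability p:
  Bob's payoff from Right: p·8 + (1−p)·4 = 4p + 4
  Bob's payoff from Left: p·3 + (1−p)·5 = -2p + 5
  4p + 4 = -2p + 5  ⇒  6p = 1  ⇒  p = 1/6.
In a mixed equilibrium Alice is indifferent between Up and Down; this condition fixes q.
  Alice's payoff to Up: q·2 + (1−q)·8 = -6q + 8
  Alice's payoff to Down: q·8 + (1−q)·6 = 2q + 6
  -6q + 8 = 2q + 6  ⇒  -8q = -2  ⇒  q = 1/4.

p = 1/6, q = 1/4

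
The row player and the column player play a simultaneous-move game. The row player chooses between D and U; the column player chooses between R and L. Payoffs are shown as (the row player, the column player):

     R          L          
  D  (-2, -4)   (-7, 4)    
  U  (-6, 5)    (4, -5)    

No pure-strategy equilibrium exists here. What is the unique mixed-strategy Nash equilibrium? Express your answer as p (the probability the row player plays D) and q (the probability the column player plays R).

p = 5/9, q = 11/15

The column player's indifference between R and L determines the row player's mixing probability p:
  the column player's expected payoff from R: p·(-4) + (1−p)·5 = -9p + 5
  the column player's expected payoff from L: p·4 + (1−p)·(-5) = 9p - 5
  -9p + 5 = 9p - 5  ⇒  -18p = -10  ⇒  p = 5/9.
The row player's indifference between D and U determines the column player's mixing probability q:
  the row player's payoff from D: q·(-2) + (1−q)·(-7) = 5q - 7
  the row player's payoff from U: q·(-6) + (1−q)·4 = -10q + 4
  5q - 7 = -10q + 4  ⇒  15q = 11  ⇒  q = 11/15.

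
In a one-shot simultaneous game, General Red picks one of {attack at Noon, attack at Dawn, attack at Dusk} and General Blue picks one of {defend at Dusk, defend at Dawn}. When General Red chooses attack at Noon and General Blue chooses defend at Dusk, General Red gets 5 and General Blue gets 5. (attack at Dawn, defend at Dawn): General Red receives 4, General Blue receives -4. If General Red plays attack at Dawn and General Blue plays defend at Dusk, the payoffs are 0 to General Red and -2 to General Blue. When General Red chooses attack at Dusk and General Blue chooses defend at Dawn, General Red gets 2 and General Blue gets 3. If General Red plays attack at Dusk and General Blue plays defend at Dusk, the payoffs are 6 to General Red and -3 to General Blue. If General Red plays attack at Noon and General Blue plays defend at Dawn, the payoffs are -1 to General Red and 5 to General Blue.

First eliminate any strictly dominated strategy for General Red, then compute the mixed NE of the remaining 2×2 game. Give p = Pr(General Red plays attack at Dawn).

General Red's strategy attack at Noon is strictly dominated by attack at Dusk: 6 > 5 and 2 > -1. Eliminate attack at Noon.
For General Blue to be willing to mix, General Blue must be indifferent between defend at Dusk and defend at Dawn, which pins down General Red's mix.
  General Blue's payoff to defend at Dusk: p·(-2) + (1−p)·(-3) = p - 3
  General Blue's payoff to defend at Dawn: p·(-4) + (1−p)·3 = -7p + 3
  p - 3 = -7p + 3  ⇒  8p = 6  ⇒  p = 3/4.

p = 3/4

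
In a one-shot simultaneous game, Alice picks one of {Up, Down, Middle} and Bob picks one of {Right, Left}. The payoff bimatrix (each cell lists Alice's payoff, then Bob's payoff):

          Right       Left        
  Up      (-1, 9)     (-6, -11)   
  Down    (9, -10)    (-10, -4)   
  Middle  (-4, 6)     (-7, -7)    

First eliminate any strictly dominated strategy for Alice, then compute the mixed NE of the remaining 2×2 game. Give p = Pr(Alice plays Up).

Alice's strategy Middle is strictly dominated by Up: -1 > -4 and -6 > -7. Eliminate Middle.
Set Bob's expected payoff from Right equal to that from Left:
  Bob's payoff from Right: p·9 + (1−p)·(-10) = 19p - 10
  Bob's payoff from Left: p·(-11) + (1−p)·(-4) = -7p - 4
  19p - 10 = -7p - 4  ⇒  26p = 6  ⇒  p = 3/13.

p = 3/13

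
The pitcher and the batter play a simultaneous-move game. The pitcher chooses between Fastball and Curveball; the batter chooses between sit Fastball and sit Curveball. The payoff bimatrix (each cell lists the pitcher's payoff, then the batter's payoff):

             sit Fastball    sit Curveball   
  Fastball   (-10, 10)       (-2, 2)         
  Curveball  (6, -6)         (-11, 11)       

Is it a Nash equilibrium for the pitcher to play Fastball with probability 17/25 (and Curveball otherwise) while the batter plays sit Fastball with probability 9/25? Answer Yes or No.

Yes

Check the batter's indifference given the pitcher's mix p = 17/25:
  payoff from sit Fastball = 122/25; payoff from sit Curveball = 122/25 — equal.
Check the pitcher's indifference given the batter's mix q = 9/25:
  payoff from Fastball = -122/25; payoff from Curveball = -122/25 — equal.
Both players are indifferent, so neither can profitably deviate.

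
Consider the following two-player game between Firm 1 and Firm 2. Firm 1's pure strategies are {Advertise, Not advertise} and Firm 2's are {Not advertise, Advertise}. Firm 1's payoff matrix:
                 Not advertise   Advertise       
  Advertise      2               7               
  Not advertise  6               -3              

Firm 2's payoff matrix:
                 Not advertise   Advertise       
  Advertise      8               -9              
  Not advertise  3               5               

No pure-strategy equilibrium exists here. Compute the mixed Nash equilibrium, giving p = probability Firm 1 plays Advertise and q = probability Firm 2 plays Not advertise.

Firm 1's mix must leave Firm 2 indifferent between Not advertise and Advertise.
  Firm 2's payoff from Not advertise: p·8 + (1−p)·3 = 5p + 3
  Firm 2's payoff from Advertise: p·(-9) + (1−p)·5 = -14p + 5
  5p + 3 = -14p + 5  ⇒  19p = 2  ⇒  p = 2/19.
Firm 1's indifference between Advertise and Not advertise determines Firm 2's mixing probability q:
  Firm 1's payoff to Advertise: q·2 + (1−q)·7 = -5q + 7
  Firm 1's payoff to Not advertise: q·6 + (1−q)·(-3) = 9q - 3
  -5q + 7 = 9q - 3  ⇒  -14q = -10  ⇒  q = 5/7.

p = 2/19, q = 5/7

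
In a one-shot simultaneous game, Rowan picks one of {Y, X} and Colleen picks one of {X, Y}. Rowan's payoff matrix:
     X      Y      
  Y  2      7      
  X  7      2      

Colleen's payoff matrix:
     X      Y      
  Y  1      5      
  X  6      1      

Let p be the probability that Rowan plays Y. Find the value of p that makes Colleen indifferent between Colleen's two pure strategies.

p = 5/9

Colleen's indifference between X and Y determines Rowan's mixing probability p:
  Colleen's payoff from X: p·1 + (1−p)·6 = -5p + 6
  Colleen's payoff from Y: p·5 + (1−p)·1 = 4p + 1
  -5p + 6 = 4p + 1  ⇒  -9p = -5  ⇒  p = 5/9.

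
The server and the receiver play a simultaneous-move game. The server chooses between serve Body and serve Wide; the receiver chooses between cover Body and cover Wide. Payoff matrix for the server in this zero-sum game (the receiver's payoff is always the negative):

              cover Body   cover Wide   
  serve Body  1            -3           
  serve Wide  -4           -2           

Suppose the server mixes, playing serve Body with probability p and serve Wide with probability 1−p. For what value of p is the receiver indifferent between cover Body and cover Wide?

For the receiver to be willing to mix, the receiver must be indifferent between cover Body and cover Wide, which pins down the server's mix.
  the receiver's expected payoff from cover Body: p·(-1) + (1−p)·4 = -5p + 4
  the receiver's expected payoff from cover Wide: p·3 + (1−p)·2 = p + 2
  -5p + 4 = p + 2  ⇒  -6p = -2  ⇒  p = 1/3.

p = 1/3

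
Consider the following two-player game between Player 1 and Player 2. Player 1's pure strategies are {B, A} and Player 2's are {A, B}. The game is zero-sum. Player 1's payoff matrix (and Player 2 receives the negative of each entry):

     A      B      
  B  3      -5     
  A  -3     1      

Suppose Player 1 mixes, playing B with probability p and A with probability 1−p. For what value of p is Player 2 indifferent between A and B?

p = 1/3

Player 2's indifference between A and B determines Player 1's mixing probability p:
  Player 2's expected payoff from A: p·(-3) + (1−p)·3 = -6p + 3
  Player 2's expected payoff from B: p·5 + (1−p)·(-1) = 6p - 1
  -6p + 3 = 6p - 1  ⇒  -12p = -4  ⇒  p = 1/3.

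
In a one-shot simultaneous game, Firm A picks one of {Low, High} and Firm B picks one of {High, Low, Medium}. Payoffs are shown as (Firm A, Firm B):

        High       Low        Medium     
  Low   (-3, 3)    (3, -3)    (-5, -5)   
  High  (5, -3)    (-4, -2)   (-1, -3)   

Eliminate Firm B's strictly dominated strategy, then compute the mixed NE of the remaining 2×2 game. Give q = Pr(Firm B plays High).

Firm B's strategy Medium is strictly dominated by Low: -3 > -5 and -2 > -3. Eliminate Medium.
For Firm A to be willing to mix, Firm A must be indifferent between Low and High, which pins down Firm B's mix.
  Firm A's payoff to Low: q·(-3) + (1−q)·3 = -6q + 3
  Firm A's payoff to High: q·5 + (1−q)·(-4) = 9q - 4
  -6q + 3 = 9q - 4  ⇒  -15q = -7  ⇒  q = 7/15.

q = 7/15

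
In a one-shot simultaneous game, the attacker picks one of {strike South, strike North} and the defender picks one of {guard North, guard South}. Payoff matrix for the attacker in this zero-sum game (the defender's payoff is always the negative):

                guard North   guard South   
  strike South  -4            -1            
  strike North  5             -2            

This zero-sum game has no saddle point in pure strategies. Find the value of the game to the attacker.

v = -13/10

Set the attacker's expected payoff from strike South equal to that from strike North:
  the attacker's expected payoff from strike South: q·(-4) + (1−q)·(-1) = -3q - 1
  the attacker's expected payoff from strike North: q·5 + (1−q)·(-2) = 7q - 2
  -3q - 1 = 7q - 2  ⇒  -10q = -1  ⇒  q = 1/10.
The value is the attacker's expected payoff against this mix (using strike South): (1/10)·(-4) + (9/10)·(-1) = -13/10.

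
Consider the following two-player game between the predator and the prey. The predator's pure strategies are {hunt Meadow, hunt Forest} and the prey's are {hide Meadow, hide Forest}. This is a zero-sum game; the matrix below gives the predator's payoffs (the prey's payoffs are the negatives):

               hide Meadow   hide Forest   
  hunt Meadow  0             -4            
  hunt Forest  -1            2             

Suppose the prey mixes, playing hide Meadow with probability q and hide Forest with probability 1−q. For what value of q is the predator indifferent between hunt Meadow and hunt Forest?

q = 6/7

For the predator to be willing to mix, the predator must be indifferent between hunt Meadow and hunt Forest, which pins down the prey's mix.
  the predator's payoff to hunt Meadow: q·0 + (1−q)·(-4) = 4q - 4
  the predator's payoff to hunt Forest: q·(-1) + (1−q)·2 = -3q + 2
  4q - 4 = -3q + 2  ⇒  7q = 6  ⇒  q = 6/7.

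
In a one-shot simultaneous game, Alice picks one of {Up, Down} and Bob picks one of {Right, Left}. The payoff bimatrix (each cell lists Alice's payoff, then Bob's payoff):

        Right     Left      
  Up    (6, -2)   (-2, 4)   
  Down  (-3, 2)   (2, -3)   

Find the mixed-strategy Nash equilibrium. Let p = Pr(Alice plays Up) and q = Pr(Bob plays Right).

Bob's indifference between Right and Left determines Alice's mixing probability p:
  Bob's payoff to Right: p·(-2) + (1−p)·2 = -4p + 2
  Bob's payoff to Left: p·4 + (1−p)·(-3) = 7p - 3
  -4p + 2 = 7p - 3  ⇒  -11p = -5  ⇒  p = 5/11.
Bob's mix must leave Alice indifferent between Up and Down.
  Alice's payoff from Up: q·6 + (1−q)·(-2) = 8q - 2
  Alice's payoff from Down: q·(-3) + (1−q)·2 = -5q + 2
  8q - 2 = -5q + 2  ⇒  13q = 4  ⇒  q = 4/13.

p = 5/11, q = 4/13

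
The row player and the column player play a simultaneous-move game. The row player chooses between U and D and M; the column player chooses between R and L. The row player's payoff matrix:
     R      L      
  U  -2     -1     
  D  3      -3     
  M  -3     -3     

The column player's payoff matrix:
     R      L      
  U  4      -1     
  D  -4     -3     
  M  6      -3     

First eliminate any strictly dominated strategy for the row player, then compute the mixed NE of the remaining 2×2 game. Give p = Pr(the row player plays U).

The row player's strategy M is strictly dominated by U: -2 > -3 and -1 > -3. Eliminate M.
Set the column player's expected payoff from R equal to that from L:
  the column player's payoff to R: p·4 + (1−p)·(-4) = 8p - 4
  the column player's payoff to L: p·(-1) + (1−p)·(-3) = 2p - 3
  8p - 4 = 2p - 3  ⇒  6p = 1  ⇒  p = 1/6.

p = 1/6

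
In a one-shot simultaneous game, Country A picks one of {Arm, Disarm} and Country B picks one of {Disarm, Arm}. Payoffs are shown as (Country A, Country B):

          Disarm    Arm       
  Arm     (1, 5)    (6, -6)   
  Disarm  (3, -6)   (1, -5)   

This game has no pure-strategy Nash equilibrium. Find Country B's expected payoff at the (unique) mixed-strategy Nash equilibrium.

-61/12

In a mixed equilibrium Country B is indifferent between Disarm and Arm; this condition fixes p.
  Country B's payoff to Disarm: p·5 + (1−p)·(-6) = 11p - 6
  Country B's payoff to Arm: p·(-6) + (1−p)·(-5) = -p - 5
  11p - 6 = -p - 5  ⇒  12p = 1  ⇒  p = 1/12.
At equilibrium Country B is indifferent across columns, so Country B's payoff equals the payoff from Disarm: (1/12)·5 + (11/12)·(-6) = -61/12.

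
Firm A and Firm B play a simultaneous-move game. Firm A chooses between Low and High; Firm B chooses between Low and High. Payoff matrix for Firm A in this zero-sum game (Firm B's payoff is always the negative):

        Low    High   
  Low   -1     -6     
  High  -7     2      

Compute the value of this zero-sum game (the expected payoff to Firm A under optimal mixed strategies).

v = -22/7

Set Firm A's expected payoff from Low equal to that from High:
  Firm A's payoff to Low: q·(-1) + (1−q)·(-6) = 5q - 6
  Firm A's payoff to High: q·(-7) + (1−q)·2 = -9q + 2
  5q - 6 = -9q + 2  ⇒  14q = 8  ⇒  q = 4/7.
The value is Firm A's expected payoff against this mix (using Low): (4/7)·(-1) + (3/7)·(-6) = -22/7.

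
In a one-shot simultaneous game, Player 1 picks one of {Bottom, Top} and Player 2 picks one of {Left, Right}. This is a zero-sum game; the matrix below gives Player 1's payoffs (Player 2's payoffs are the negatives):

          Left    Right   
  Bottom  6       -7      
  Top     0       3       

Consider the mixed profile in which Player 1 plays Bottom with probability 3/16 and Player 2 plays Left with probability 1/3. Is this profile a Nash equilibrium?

No

Given Player 2's mix q = 1/3, Player 1's payoff from Bottom is -8/3 but from Top is 2. Player 1 strictly prefers Top, so Player 1 would not mix.
So the proposed profile is not a Nash equilibrium.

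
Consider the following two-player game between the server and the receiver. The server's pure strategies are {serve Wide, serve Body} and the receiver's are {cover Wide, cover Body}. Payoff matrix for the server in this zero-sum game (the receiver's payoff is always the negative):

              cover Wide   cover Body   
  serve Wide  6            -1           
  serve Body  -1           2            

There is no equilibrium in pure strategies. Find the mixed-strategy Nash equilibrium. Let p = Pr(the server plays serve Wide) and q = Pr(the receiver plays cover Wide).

The receiver's indifference between cover Wide and cover Body determines the server's mixing probability p:
  the receiver's expected payoff from cover Wide: p·(-6) + (1−p)·1 = -7p + 1
  the receiver's expected payoff from cover Body: p·1 + (1−p)·(-2) = 3p - 2
  -7p + 1 = 3p - 2  ⇒  -10p = -3  ⇒  p = 3/10.
For the server to be willing to mix, the server must be indifferent between serve Wide and serve Body, which pins down the receiver's mix.
  the server's payoff to serve Wide: q·6 + (1−q)·(-1) = 7q - 1
  the server's payoff to serve Body: q·(-1) + (1−q)·2 = -3q + 2
  7q - 1 = -3q + 2  ⇒  10q = 3  ⇒  q = 3/10.

p = 3/10, q = 3/10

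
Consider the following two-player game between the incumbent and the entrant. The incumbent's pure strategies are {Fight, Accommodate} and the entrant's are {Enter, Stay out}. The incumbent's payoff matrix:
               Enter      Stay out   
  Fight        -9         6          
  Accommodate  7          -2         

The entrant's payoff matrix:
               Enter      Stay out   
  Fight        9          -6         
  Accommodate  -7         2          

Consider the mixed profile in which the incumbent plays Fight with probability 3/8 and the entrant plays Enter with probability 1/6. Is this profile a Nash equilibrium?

No

Given the entrant's mix q = 1/6, the incumbent's payoff from Fight is 7/2 but from Accommodate is -1/2. The incumbent strictly prefers Fight, so the incumbent would not mix.
So the proposed profile is not a Nash equilibrium.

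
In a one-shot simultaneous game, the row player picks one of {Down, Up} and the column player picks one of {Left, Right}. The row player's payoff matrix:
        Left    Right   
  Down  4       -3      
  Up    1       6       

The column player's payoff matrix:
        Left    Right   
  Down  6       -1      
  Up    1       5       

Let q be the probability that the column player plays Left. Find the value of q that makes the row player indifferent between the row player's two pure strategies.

q = 3/4

For the row player to be willing to mix, the row player must be indifferent between Down and Up, which pins down the column player's mix.
  the row player's payoff from Down: q·4 + (1−q)·(-3) = 7q - 3
  the row player's payoff from Up: q·1 + (1−q)·6 = -5q + 6
  7q - 3 = -5q + 6  ⇒  12q = 9  ⇒  q = 3/4.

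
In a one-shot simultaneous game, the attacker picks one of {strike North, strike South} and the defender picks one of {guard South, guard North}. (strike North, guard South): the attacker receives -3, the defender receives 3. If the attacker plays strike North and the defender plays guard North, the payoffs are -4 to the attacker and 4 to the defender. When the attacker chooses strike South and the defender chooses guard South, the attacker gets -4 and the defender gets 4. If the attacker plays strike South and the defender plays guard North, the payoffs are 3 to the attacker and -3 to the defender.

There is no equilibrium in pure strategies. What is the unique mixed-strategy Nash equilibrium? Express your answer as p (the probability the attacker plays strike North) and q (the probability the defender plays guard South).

In a mixed equilibrium the defender is indifferent between guard South and guard North; this condition fixes p.
  the defender's expected payoff from guard South: p·3 + (1−p)·4 = -p + 4
  the defender's expected payoff from guard North: p·4 + (1−p)·(-3) = 7p - 3
  -p + 4 = 7p - 3  ⇒  -8p = -7  ⇒  p = 7/8.
Set the attacker's expected payoff from strike North equal to that from strike South:
  the attacker's expected payoff from strike North: q·(-3) + (1−q)·(-4) = q - 4
  the attacker's expected payoff from strike South: q·(-4) + (1−q)·3 = -7q + 3
  q - 4 = -7q + 3  ⇒  8q = 7  ⇒  q = 7/8.

p = 7/8, q = 7/8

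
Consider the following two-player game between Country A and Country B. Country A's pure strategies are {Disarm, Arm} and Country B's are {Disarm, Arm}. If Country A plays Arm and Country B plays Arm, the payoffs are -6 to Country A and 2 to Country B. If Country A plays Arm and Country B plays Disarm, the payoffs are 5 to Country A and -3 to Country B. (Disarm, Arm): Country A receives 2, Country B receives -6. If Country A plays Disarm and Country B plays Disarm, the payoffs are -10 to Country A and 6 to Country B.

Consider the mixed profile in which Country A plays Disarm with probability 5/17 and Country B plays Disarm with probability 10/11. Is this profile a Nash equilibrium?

No

Given Country B's mix q = 10/11, Country A's payoff from Disarm is -98/11 but from Arm is 4. Country A strictly prefers Arm, so Country A would not mix.
So the proposed profile is not a Nash equilibrium.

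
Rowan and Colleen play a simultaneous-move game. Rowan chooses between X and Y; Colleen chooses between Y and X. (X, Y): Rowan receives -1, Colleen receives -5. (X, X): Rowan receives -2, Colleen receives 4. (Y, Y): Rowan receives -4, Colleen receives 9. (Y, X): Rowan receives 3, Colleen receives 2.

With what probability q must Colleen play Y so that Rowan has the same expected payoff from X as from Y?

Rowan's indifference between X and Y determines Colleen's mixing probability q:
  Rowan's payoff from X: q·(-1) + (1−q)·(-2) = q - 2
  Rowan's payoff from Y: q·(-4) + (1−q)·3 = -7q + 3
  q - 2 = -7q + 3  ⇒  8q = 5  ⇒  q = 5/8.

q = 5/8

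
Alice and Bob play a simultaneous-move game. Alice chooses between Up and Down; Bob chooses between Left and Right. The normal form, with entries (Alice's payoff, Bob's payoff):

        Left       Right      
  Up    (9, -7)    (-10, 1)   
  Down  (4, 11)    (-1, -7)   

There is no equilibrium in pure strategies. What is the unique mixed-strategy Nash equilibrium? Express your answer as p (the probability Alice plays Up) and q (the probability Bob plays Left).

p = 9/13, q = 9/14

Bob's indifference between Left and Right determines Alice's mixing probability p:
  Bob's payoff to Left: p·(-7) + (1−p)·11 = -18p + 11
  Bob's payoff to Right: p·1 + (1−p)·(-7) = 8p - 7
  -18p + 11 = 8p - 7  ⇒  -26p = -18  ⇒  p = 9/13.
In a mixed equilibrium Alice is indifferent between Up and Down; this condition fixes q.
  Alice's payoff from Up: q·9 + (1−q)·(-10) = 19q - 10
  Alice's payoff from Down: q·4 + (1−q)·(-1) = 5q - 1
  19q - 10 = 5q - 1  ⇒  14q = 9  ⇒  q = 9/14.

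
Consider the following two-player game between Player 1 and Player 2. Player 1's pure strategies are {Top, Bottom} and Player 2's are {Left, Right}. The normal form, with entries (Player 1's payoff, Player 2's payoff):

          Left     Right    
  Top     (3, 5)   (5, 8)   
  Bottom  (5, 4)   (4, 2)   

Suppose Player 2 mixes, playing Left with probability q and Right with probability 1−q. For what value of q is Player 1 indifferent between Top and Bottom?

For Player 1 to be willing to mix, Player 1 must be indifferent between Top and Bottom, which pins down Player 2's mix.
  Player 1's payoff from Top: q·3 + (1−q)·5 = -2q + 5
  Player 1's payoff from Bottom: q·5 + (1−q)·4 = q + 4
  -2q + 5 = q + 4  ⇒  -3q = -1  ⇒  q = 1/3.

q = 1/3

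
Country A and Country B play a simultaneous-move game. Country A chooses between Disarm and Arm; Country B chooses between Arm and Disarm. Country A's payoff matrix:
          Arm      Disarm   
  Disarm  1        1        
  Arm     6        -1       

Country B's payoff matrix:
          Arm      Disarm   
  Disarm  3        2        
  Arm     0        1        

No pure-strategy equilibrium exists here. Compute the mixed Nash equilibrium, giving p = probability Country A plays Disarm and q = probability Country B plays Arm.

For Country B to be willing to mix, Country B must be indifferent between Arm and Disarm, which pins down Country A's mix.
  Country B's expected payoff from Arm: p·3 + (1−p)·0 = 3p
  Country B's expected payoff from Disarm: p·2 + (1−p)·1 = p + 1
  3p = p + 1  ⇒  2p = 1  ⇒  p = 1/2.
Set Country A's expected payoff from Disarm equal to that from Arm:
  Country A's payoff to Disarm: q·1 + (1−q)·1 = 1
  Country A's payoff to Arm: q·6 + (1−q)·(-1) = 7q - 1
  1 = 7q - 1  ⇒  -7q = -2  ⇒  q = 2/7.

p = 1/2, q = 2/7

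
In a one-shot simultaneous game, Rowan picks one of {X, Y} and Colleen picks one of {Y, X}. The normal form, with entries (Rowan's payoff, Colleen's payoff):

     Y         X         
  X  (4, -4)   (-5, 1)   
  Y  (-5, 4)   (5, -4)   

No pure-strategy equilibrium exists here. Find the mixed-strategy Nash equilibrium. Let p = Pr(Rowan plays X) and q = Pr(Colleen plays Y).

Set Colleen's expected payoff from Y equal to that from X:
  Colleen's payoff from Y: p·(-4) + (1−p)·4 = -8p + 4
  Colleen's payoff from X: p·1 + (1−p)·(-4) = 5p - 4
  -8p + 4 = 5p - 4  ⇒  -13p = -8  ⇒  p = 8/13.
Colleen's mix must leave Rowan indifferent between X and Y.
  Rowan's payoff from X: q·4 + (1−q)·(-5) = 9q - 5
  Rowan's payoff from Y: q·(-5) + (1−q)·5 = -10q + 5
  9q - 5 = -10q + 5  ⇒  19q = 10  ⇒  q = 10/19.

p = 8/13, q = 10/19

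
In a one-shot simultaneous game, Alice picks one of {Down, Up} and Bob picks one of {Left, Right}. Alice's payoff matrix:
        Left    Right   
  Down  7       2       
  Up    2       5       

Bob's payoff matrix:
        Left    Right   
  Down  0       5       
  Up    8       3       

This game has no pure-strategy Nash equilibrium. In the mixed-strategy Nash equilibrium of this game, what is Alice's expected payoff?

Alice's indifference between Down and Up determines Bob's mixing probability q:
  Alice's expected payoff from Down: q·7 + (1−q)·2 = 5q + 2
  Alice's expected payoff from Up: q·2 + (1−q)·5 = -3q + 5
  5q + 2 = -3q + 5  ⇒  8q = 3  ⇒  q = 3/8.
At equilibrium Alice is indifferent across rows, so Alice's payoff equals the payoff from Down: (3/8)·7 + (5/8)·2 = 31/8.

31/8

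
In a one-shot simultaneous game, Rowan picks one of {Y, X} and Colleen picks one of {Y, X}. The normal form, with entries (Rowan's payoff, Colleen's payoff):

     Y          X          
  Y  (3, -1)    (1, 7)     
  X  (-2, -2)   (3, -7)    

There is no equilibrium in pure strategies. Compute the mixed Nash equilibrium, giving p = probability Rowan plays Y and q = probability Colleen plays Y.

Rowan's mix must leave Colleen indifferent between Y and X.
  Colleen's payoff to Y: p·(-1) + (1−p)·(-2) = p - 2
  Colleen's payoff to X: p·7 + (1−p)·(-7) = 14p - 7
  p - 2 = 14p - 7  ⇒  -13p = -5  ⇒  p = 5/13.
Rowan's indifference between Y and X determines Colleen's mixing probability q:
  Rowan's payoff to Y: q·3 + (1−q)·1 = 2q + 1
  Rowan's payoff to X: q·(-2) + (1−q)·3 = -5q + 3
  2q + 1 = -5q + 3  ⇒  7q = 2  ⇒  q = 2/7.

p = 5/13, q = 2/7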